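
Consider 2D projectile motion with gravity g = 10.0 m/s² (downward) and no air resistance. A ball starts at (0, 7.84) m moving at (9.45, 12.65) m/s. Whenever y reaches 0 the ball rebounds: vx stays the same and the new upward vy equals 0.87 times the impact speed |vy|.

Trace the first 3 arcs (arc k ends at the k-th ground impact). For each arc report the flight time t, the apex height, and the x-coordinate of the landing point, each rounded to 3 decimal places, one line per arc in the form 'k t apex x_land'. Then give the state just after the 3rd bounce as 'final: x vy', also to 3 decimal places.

Arc 1: start y=7.840, vy=12.650 → t=3.045, apex=15.841, x_land=28.775, impact vy=-17.800
  bounce: vy ← 0.87·17.800 = 15.486
Arc 2: start y=0.000, vy=15.486 → t=3.097, apex=11.990, x_land=58.043, impact vy=-15.486
  bounce: vy ← 0.87·15.486 = 13.472
Arc 3: start y=0.000, vy=13.472 → t=2.694, apex=9.075, x_land=83.505, impact vy=-13.472
  bounce: vy ← 0.87·13.472 = 11.721

1 3.045 15.841 28.775
2 3.097 11.990 58.043
3 2.694 9.075 83.505
final: 83.505 11.721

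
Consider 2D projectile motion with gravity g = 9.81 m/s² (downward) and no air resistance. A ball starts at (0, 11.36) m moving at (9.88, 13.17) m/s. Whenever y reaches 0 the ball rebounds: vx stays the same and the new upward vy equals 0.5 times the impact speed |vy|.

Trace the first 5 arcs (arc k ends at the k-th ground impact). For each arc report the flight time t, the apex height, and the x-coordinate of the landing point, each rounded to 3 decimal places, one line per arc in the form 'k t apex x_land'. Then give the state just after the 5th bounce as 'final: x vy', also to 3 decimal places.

1 3.372 20.200 33.314
2 2.029 5.050 53.364
3 1.015 1.263 63.389
4 0.507 0.316 68.402
5 0.254 0.079 70.908
final: 70.908 0.622

Arc 1: start y=11.360, vy=13.170 → t=3.372, apex=20.200, x_land=33.314, impact vy=-19.908
  bounce: vy ← 0.5·19.908 = 9.954
Arc 2: start y=0.000, vy=9.954 → t=2.029, apex=5.050, x_land=53.364, impact vy=-9.954
  bounce: vy ← 0.5·9.954 = 4.977
Arc 3: start y=0.000, vy=4.977 → t=1.015, apex=1.263, x_land=63.389, impact vy=-4.977
  bounce: vy ← 0.5·4.977 = 2.489
Arc 4: start y=0.000, vy=2.489 → t=0.507, apex=0.316, x_land=68.402, impact vy=-2.489
  bounce: vy ← 0.5·2.489 = 1.244
Arc 5: start y=0.000, vy=1.244 → t=0.254, apex=0.079, x_land=70.908, impact vy=-1.244
  bounce: vy ← 0.5·1.244 = 0.622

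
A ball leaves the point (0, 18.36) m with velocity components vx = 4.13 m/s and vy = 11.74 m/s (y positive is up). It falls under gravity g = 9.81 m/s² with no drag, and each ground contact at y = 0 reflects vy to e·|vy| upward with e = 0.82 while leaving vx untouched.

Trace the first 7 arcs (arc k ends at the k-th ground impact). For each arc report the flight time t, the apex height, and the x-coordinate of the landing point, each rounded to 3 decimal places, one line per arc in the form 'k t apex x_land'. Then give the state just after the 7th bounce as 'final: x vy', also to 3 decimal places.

Arc 1: start y=18.360, vy=11.740 → t=3.472, apex=25.385, x_land=14.338, impact vy=-22.317
  bounce: vy ← 0.82·22.317 = 18.300
Arc 2: start y=0.000, vy=18.300 → t=3.731, apex=17.069, x_land=29.747, impact vy=-18.300
  bounce: vy ← 0.82·18.300 = 15.006
Arc 3: start y=0.000, vy=15.006 → t=3.059, apex=11.477, x_land=42.382, impact vy=-15.006
  bounce: vy ← 0.82·15.006 = 12.305
Arc 4: start y=0.000, vy=12.305 → t=2.509, apex=7.717, x_land=52.742, impact vy=-12.305
  bounce: vy ← 0.82·12.305 = 10.090
Arc 5: start y=0.000, vy=10.090 → t=2.057, apex=5.189, x_land=61.238, impact vy=-10.090
  bounce: vy ← 0.82·10.090 = 8.274
Arc 6: start y=0.000, vy=8.274 → t=1.687, apex=3.489, x_land=68.205, impact vy=-8.274
  bounce: vy ← 0.82·8.274 = 6.785
Arc 7: start y=0.000, vy=6.785 → t=1.383, apex=2.346, x_land=73.917, impact vy=-6.785
  bounce: vy ← 0.82·6.785 = 5.563

1 3.472 25.385 14.338
2 3.731 17.069 29.747
3 3.059 11.477 42.382
4 2.509 7.717 52.742
5 2.057 5.189 61.238
6 1.687 3.489 68.205
7 1.383 2.346 73.917
final: 73.917 5.563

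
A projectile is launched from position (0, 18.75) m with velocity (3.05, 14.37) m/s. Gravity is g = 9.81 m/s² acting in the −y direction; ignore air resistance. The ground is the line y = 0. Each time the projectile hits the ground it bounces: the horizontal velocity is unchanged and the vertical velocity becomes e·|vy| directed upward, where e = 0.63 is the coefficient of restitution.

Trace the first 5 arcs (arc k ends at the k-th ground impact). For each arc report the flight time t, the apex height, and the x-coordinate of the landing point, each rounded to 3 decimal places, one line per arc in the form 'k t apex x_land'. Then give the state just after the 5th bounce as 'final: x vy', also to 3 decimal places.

Arc 1: start y=18.750, vy=14.370 → t=3.908, apex=29.275, x_land=11.919, impact vy=-23.966
  bounce: vy ← 0.63·23.966 = 15.099
Arc 2: start y=0.000, vy=15.099 → t=3.078, apex=11.619, x_land=21.307, impact vy=-15.099
  bounce: vy ← 0.63·15.099 = 9.512
Arc 3: start y=0.000, vy=9.512 → t=1.939, apex=4.612, x_land=27.222, impact vy=-9.512
  bounce: vy ← 0.63·9.512 = 5.993
Arc 4: start y=0.000, vy=5.993 → t=1.222, apex=1.830, x_land=30.949, impact vy=-5.993
  bounce: vy ← 0.63·5.993 = 3.775
Arc 5: start y=0.000, vy=3.775 → t=0.770, apex=0.726, x_land=33.296, impact vy=-3.775
  bounce: vy ← 0.63·3.775 = 2.378

1 3.908 29.275 11.919
2 3.078 11.619 21.307
3 1.939 4.612 27.222
4 1.222 1.830 30.949
5 0.770 0.726 33.296
final: 33.296 2.378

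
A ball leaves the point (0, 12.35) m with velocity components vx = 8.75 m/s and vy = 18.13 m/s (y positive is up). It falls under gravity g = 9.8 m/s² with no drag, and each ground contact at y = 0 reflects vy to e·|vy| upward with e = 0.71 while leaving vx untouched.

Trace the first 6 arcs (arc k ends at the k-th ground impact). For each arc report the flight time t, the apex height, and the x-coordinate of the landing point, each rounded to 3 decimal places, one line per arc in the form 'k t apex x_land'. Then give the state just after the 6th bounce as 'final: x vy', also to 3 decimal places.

1 4.288 29.120 37.518
2 3.462 14.680 67.808
3 2.458 7.400 89.314
4 1.745 3.730 104.583
5 1.239 1.880 115.424
6 0.880 0.948 123.121
final: 123.121 3.060

Arc 1: start y=12.350, vy=18.130 → t=4.288, apex=29.120, x_land=37.518, impact vy=-23.891
  bounce: vy ← 0.71·23.891 = 16.962
Arc 2: start y=0.000, vy=16.962 → t=3.462, apex=14.680, x_land=67.808, impact vy=-16.962
  bounce: vy ← 0.71·16.962 = 12.043
Arc 3: start y=0.000, vy=12.043 → t=2.458, apex=7.400, x_land=89.314, impact vy=-12.043
  bounce: vy ← 0.71·12.043 = 8.551
Arc 4: start y=0.000, vy=8.551 → t=1.745, apex=3.730, x_land=104.583, impact vy=-8.551
  bounce: vy ← 0.71·8.551 = 6.071
Arc 5: start y=0.000, vy=6.071 → t=1.239, apex=1.880, x_land=115.424, impact vy=-6.071
  bounce: vy ← 0.71·6.071 = 4.310
Arc 6: start y=0.000, vy=4.310 → t=0.880, apex=0.948, x_land=123.121, impact vy=-4.310
  bounce: vy ← 0.71·4.310 = 3.060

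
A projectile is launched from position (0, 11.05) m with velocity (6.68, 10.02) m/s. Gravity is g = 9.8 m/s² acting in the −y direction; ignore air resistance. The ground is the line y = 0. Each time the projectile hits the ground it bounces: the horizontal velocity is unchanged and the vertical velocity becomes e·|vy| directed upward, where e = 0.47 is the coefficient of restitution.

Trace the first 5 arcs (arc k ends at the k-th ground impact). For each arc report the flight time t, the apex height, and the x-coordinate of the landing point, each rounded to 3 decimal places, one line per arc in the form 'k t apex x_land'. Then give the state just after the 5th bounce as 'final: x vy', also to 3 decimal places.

Arc 1: start y=11.050, vy=10.020 → t=2.839, apex=16.172, x_land=18.966, impact vy=-17.804
  bounce: vy ← 0.47·17.804 = 8.368
Arc 2: start y=0.000, vy=8.368 → t=1.708, apex=3.572, x_land=30.373, impact vy=-8.368
  bounce: vy ← 0.47·8.368 = 3.933
Arc 3: start y=0.000, vy=3.933 → t=0.803, apex=0.789, x_land=35.735, impact vy=-3.933
  bounce: vy ← 0.47·3.933 = 1.848
Arc 4: start y=0.000, vy=1.848 → t=0.377, apex=0.174, x_land=38.255, impact vy=-1.848
  bounce: vy ← 0.47·1.848 = 0.869
Arc 5: start y=0.000, vy=0.869 → t=0.177, apex=0.039, x_land=39.439, impact vy=-0.869
  bounce: vy ← 0.47·0.869 = 0.408

1 2.839 16.172 18.966
2 1.708 3.572 30.373
3 0.803 0.789 35.735
4 0.377 0.174 38.255
5 0.177 0.039 39.439
final: 39.439 0.408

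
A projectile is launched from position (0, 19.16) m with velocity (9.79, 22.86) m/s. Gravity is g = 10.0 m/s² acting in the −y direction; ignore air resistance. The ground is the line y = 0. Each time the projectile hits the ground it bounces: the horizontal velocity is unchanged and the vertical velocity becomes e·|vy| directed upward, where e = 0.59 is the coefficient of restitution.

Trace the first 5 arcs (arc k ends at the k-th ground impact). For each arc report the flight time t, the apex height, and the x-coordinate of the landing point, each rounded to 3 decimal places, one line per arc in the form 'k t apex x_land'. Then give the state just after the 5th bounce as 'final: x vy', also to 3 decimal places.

Arc 1: start y=19.160, vy=22.860 → t=5.296, apex=45.289, x_land=51.844, impact vy=-30.096
  bounce: vy ← 0.59·30.096 = 17.757
Arc 2: start y=0.000, vy=17.757 → t=3.551, apex=15.765, x_land=86.612, impact vy=-17.757
  bounce: vy ← 0.59·17.757 = 10.476
Arc 3: start y=0.000, vy=10.476 → t=2.095, apex=5.488, x_land=107.125, impact vy=-10.476
  bounce: vy ← 0.59·10.476 = 6.181
Arc 4: start y=0.000, vy=6.181 → t=1.236, apex=1.910, x_land=119.227, impact vy=-6.181
  bounce: vy ← 0.59·6.181 = 3.647
Arc 5: start y=0.000, vy=3.647 → t=0.729, apex=0.665, x_land=126.368, impact vy=-3.647
  bounce: vy ← 0.59·3.647 = 2.152

1 5.296 45.289 51.844
2 3.551 15.765 86.612
3 2.095 5.488 107.125
4 1.236 1.910 119.227
5 0.729 0.665 126.368
final: 126.368 2.152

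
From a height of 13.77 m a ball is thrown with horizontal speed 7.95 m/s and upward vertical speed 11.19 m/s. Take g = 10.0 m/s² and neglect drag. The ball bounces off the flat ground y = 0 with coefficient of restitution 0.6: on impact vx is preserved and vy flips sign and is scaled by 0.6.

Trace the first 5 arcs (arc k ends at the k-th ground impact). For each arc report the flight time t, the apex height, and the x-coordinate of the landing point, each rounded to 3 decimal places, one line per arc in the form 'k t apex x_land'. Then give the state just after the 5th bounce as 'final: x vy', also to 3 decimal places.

Arc 1: start y=13.770, vy=11.190 → t=3.121, apex=20.031, x_land=24.808, impact vy=-20.015
  bounce: vy ← 0.6·20.015 = 12.009
Arc 2: start y=0.000, vy=12.009 → t=2.402, apex=7.211, x_land=43.903, impact vy=-12.009
  bounce: vy ← 0.6·12.009 = 7.206
Arc 3: start y=0.000, vy=7.206 → t=1.441, apex=2.596, x_land=55.360, impact vy=-7.206
  bounce: vy ← 0.6·7.206 = 4.323
Arc 4: start y=0.000, vy=4.323 → t=0.865, apex=0.935, x_land=62.234, impact vy=-4.323
  bounce: vy ← 0.6·4.323 = 2.594
Arc 5: start y=0.000, vy=2.594 → t=0.519, apex=0.336, x_land=66.358, impact vy=-2.594
  bounce: vy ← 0.6·2.594 = 1.556

1 3.121 20.031 24.808
2 2.402 7.211 43.903
3 1.441 2.596 55.360
4 0.865 0.935 62.234
5 0.519 0.336 66.358
final: 66.358 1.556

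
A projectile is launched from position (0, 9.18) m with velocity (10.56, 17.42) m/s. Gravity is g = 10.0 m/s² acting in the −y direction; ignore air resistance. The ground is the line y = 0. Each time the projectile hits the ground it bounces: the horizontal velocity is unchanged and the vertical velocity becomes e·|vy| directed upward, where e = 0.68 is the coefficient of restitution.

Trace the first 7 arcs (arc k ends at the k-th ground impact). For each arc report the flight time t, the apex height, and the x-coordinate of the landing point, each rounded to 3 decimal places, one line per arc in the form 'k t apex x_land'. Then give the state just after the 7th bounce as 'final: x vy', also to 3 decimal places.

1 3.949 24.353 41.701
2 3.001 11.261 73.396
3 2.041 5.207 94.949
4 1.388 2.408 109.604
5 0.944 1.113 119.570
6 0.642 0.515 126.347
7 0.436 0.238 130.955
final: 130.955 1.484

Arc 1: start y=9.180, vy=17.420 → t=3.949, apex=24.353, x_land=41.701, impact vy=-22.069
  bounce: vy ← 0.68·22.069 = 15.007
Arc 2: start y=0.000, vy=15.007 → t=3.001, apex=11.261, x_land=73.396, impact vy=-15.007
  bounce: vy ← 0.68·15.007 = 10.205
Arc 3: start y=0.000, vy=10.205 → t=2.041, apex=5.207, x_land=94.949, impact vy=-10.205
  bounce: vy ← 0.68·10.205 = 6.939
Arc 4: start y=0.000, vy=6.939 → t=1.388, apex=2.408, x_land=109.604, impact vy=-6.939
  bounce: vy ← 0.68·6.939 = 4.719
Arc 5: start y=0.000, vy=4.719 → t=0.944, apex=1.113, x_land=119.570, impact vy=-4.719
  bounce: vy ← 0.68·4.719 = 3.209
Arc 6: start y=0.000, vy=3.209 → t=0.642, apex=0.515, x_land=126.347, impact vy=-3.209
  bounce: vy ← 0.68·3.209 = 2.182
Arc 7: start y=0.000, vy=2.182 → t=0.436, apex=0.238, x_land=130.955, impact vy=-2.182
  bounce: vy ← 0.68·2.182 = 1.484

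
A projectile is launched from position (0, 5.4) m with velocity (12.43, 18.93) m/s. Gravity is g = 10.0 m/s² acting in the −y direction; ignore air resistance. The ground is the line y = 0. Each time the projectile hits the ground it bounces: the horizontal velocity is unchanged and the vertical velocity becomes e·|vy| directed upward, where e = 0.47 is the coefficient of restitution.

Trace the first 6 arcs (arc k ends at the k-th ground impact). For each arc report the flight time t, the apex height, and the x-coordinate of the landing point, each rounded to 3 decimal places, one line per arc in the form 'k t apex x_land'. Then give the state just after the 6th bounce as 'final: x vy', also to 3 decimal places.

Arc 1: start y=5.400, vy=18.930 → t=4.053, apex=23.317, x_land=50.373, impact vy=-21.595
  bounce: vy ← 0.47·21.595 = 10.150
Arc 2: start y=0.000, vy=10.150 → t=2.030, apex=5.151, x_land=75.605, impact vy=-10.150
  bounce: vy ← 0.47·10.150 = 4.770
Arc 3: start y=0.000, vy=4.770 → t=0.954, apex=1.138, x_land=87.464, impact vy=-4.770
  bounce: vy ← 0.47·4.770 = 2.242
Arc 4: start y=0.000, vy=2.242 → t=0.448, apex=0.251, x_land=93.037, impact vy=-2.242
  bounce: vy ← 0.47·2.242 = 1.054
Arc 5: start y=0.000, vy=1.054 → t=0.211, apex=0.056, x_land=95.657, impact vy=-1.054
  bounce: vy ← 0.47·1.054 = 0.495
Arc 6: start y=0.000, vy=0.495 → t=0.099, apex=0.012, x_land=96.888, impact vy=-0.495
  bounce: vy ← 0.47·0.495 = 0.233

1 4.053 23.317 50.373
2 2.030 5.151 75.605
3 0.954 1.138 87.464
4 0.448 0.251 93.037
5 0.211 0.056 95.657
6 0.099 0.012 96.888
final: 96.888 0.233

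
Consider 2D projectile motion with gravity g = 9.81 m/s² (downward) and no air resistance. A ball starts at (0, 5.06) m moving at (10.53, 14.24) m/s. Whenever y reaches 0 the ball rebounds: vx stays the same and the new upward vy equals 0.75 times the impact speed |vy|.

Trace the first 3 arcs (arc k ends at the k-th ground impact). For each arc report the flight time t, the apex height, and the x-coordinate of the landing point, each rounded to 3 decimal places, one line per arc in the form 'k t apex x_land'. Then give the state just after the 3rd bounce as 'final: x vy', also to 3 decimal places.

Arc 1: start y=5.060, vy=14.240 → t=3.223, apex=15.395, x_land=33.940, impact vy=-17.380
  bounce: vy ← 0.75·17.380 = 13.035
Arc 2: start y=0.000, vy=13.035 → t=2.657, apex=8.660, x_land=61.923, impact vy=-13.035
  bounce: vy ← 0.75·13.035 = 9.776
Arc 3: start y=0.000, vy=9.776 → t=1.993, apex=4.871, x_land=82.911, impact vy=-9.776
  bounce: vy ← 0.75·9.776 = 7.332

1 3.223 15.395 33.940
2 2.657 8.660 61.923
3 1.993 4.871 82.911
final: 82.911 7.332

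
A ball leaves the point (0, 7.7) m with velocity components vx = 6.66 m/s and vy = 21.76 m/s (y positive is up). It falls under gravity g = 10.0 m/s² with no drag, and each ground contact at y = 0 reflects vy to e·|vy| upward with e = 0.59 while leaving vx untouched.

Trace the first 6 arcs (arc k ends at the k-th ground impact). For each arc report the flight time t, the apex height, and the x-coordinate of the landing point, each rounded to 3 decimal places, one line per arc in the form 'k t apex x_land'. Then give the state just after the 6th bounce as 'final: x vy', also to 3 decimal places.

Arc 1: start y=7.700, vy=21.760 → t=4.681, apex=31.375, x_land=31.175, impact vy=-25.050
  bounce: vy ← 0.59·25.050 = 14.779
Arc 2: start y=0.000, vy=14.779 → t=2.956, apex=10.922, x_land=50.862, impact vy=-14.779
  bounce: vy ← 0.59·14.779 = 8.720
Arc 3: start y=0.000, vy=8.720 → t=1.744, apex=3.802, x_land=62.476, impact vy=-8.720
  bounce: vy ← 0.59·8.720 = 5.145
Arc 4: start y=0.000, vy=5.145 → t=1.029, apex=1.323, x_land=69.329, impact vy=-5.145
  bounce: vy ← 0.59·5.145 = 3.035
Arc 5: start y=0.000, vy=3.035 → t=0.607, apex=0.461, x_land=73.372, impact vy=-3.035
  bounce: vy ← 0.59·3.035 = 1.791
Arc 6: start y=0.000, vy=1.791 → t=0.358, apex=0.160, x_land=75.758, impact vy=-1.791
  bounce: vy ← 0.59·1.791 = 1.057

1 4.681 31.375 31.175
2 2.956 10.922 50.862
3 1.744 3.802 62.476
4 1.029 1.323 69.329
5 0.607 0.461 73.372
6 0.358 0.160 75.758
final: 75.758 1.057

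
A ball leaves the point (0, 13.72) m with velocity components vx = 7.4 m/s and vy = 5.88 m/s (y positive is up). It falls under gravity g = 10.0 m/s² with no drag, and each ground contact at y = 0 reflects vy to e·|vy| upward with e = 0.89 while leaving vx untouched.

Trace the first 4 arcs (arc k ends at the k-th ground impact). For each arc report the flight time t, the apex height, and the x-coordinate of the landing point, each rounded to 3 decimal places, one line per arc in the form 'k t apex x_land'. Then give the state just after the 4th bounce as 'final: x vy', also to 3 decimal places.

Arc 1: start y=13.720, vy=5.880 → t=2.346, apex=15.449, x_land=17.359, impact vy=-17.578
  bounce: vy ← 0.89·17.578 = 15.644
Arc 2: start y=0.000, vy=15.644 → t=3.129, apex=12.237, x_land=40.512, impact vy=-15.644
  bounce: vy ← 0.89·15.644 = 13.923
Arc 3: start y=0.000, vy=13.923 → t=2.785, apex=9.693, x_land=61.118, impact vy=-13.923
  bounce: vy ← 0.89·13.923 = 12.392
Arc 4: start y=0.000, vy=12.392 → t=2.478, apex=7.678, x_land=79.458, impact vy=-12.392
  bounce: vy ← 0.89·12.392 = 11.029

1 2.346 15.449 17.359
2 3.129 12.237 40.512
3 2.785 9.693 61.118
4 2.478 7.678 79.458
final: 79.458 11.029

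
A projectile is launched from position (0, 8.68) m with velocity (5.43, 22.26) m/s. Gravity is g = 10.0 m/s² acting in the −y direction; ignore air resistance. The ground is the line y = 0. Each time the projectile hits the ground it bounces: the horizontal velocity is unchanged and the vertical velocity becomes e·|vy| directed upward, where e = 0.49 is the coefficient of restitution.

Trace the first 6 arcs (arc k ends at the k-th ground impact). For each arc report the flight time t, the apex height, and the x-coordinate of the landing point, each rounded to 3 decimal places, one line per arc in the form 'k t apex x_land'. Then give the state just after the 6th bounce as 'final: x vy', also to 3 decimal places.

Arc 1: start y=8.680, vy=22.260 → t=4.813, apex=33.455, x_land=26.133, impact vy=-25.867
  bounce: vy ← 0.49·25.867 = 12.675
Arc 2: start y=0.000, vy=12.675 → t=2.535, apex=8.033, x_land=39.898, impact vy=-12.675
  bounce: vy ← 0.49·12.675 = 6.211
Arc 3: start y=0.000, vy=6.211 → t=1.242, apex=1.929, x_land=46.643, impact vy=-6.211
  bounce: vy ← 0.49·6.211 = 3.043
Arc 4: start y=0.000, vy=3.043 → t=0.609, apex=0.463, x_land=49.948, impact vy=-3.043
  bounce: vy ← 0.49·3.043 = 1.491
Arc 5: start y=0.000, vy=1.491 → t=0.298, apex=0.111, x_land=51.567, impact vy=-1.491
  bounce: vy ← 0.49·1.491 = 0.731
Arc 6: start y=0.000, vy=0.731 → t=0.146, apex=0.027, x_land=52.361, impact vy=-0.731
  bounce: vy ← 0.49·0.731 = 0.358

1 4.813 33.455 26.133
2 2.535 8.033 39.898
3 1.242 1.929 46.643
4 0.609 0.463 49.948
5 0.298 0.111 51.567
6 0.146 0.027 52.361
final: 52.361 0.358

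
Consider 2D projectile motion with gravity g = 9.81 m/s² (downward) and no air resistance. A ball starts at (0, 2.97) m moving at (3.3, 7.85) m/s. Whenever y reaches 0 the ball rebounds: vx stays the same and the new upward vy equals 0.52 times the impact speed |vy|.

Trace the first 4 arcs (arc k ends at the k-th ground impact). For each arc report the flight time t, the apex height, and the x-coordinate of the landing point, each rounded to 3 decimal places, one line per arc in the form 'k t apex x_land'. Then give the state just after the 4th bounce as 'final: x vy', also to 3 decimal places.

1 1.916 6.111 6.324
2 1.161 1.652 10.155
3 0.604 0.447 12.147
4 0.314 0.121 13.182
final: 13.182 0.801

Arc 1: start y=2.970, vy=7.850 → t=1.916, apex=6.111, x_land=6.324, impact vy=-10.950
  bounce: vy ← 0.52·10.950 = 5.694
Arc 2: start y=0.000, vy=5.694 → t=1.161, apex=1.652, x_land=10.155, impact vy=-5.694
  bounce: vy ← 0.52·5.694 = 2.961
Arc 3: start y=0.000, vy=2.961 → t=0.604, apex=0.447, x_land=12.147, impact vy=-2.961
  bounce: vy ← 0.52·2.961 = 1.540
Arc 4: start y=0.000, vy=1.540 → t=0.314, apex=0.121, x_land=13.182, impact vy=-1.540
  bounce: vy ← 0.52·1.540 = 0.801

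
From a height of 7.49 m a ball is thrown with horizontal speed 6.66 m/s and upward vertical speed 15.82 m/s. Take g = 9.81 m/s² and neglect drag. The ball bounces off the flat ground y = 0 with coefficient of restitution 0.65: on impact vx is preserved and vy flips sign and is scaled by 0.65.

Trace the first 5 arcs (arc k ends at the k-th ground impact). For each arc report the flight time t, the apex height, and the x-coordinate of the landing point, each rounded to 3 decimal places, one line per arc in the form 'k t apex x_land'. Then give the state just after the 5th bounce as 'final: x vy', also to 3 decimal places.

Arc 1: start y=7.490, vy=15.820 → t=3.644, apex=20.246, x_land=24.271, impact vy=-19.931
  bounce: vy ← 0.65·19.931 = 12.955
Arc 2: start y=0.000, vy=12.955 → t=2.641, apex=8.554, x_land=41.861, impact vy=-12.955
  bounce: vy ← 0.65·12.955 = 8.421
Arc 3: start y=0.000, vy=8.421 → t=1.717, apex=3.614, x_land=53.295, impact vy=-8.421
  bounce: vy ← 0.65·8.421 = 5.473
Arc 4: start y=0.000, vy=5.473 → t=1.116, apex=1.527, x_land=60.726, impact vy=-5.473
  bounce: vy ← 0.65·5.473 = 3.558
Arc 5: start y=0.000, vy=3.558 → t=0.725, apex=0.645, x_land=65.557, impact vy=-3.558
  bounce: vy ← 0.65·3.558 = 2.313

1 3.644 20.246 24.271
2 2.641 8.554 41.861
3 1.717 3.614 53.295
4 1.116 1.527 60.726
5 0.725 0.645 65.557
final: 65.557 2.313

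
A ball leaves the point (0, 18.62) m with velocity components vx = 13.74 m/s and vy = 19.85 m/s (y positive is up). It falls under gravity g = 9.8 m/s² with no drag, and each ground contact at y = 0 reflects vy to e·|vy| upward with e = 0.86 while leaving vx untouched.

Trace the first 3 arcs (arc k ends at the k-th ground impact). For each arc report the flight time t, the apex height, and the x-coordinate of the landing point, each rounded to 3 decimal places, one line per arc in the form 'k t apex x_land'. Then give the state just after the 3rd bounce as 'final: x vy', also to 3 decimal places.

1 4.837 38.723 66.456
2 4.835 28.640 132.892
3 4.158 21.182 190.027
final: 190.027 17.523

Arc 1: start y=18.620, vy=19.850 → t=4.837, apex=38.723, x_land=66.456, impact vy=-27.549
  bounce: vy ← 0.86·27.549 = 23.693
Arc 2: start y=0.000, vy=23.693 → t=4.835, apex=28.640, x_land=132.892, impact vy=-23.693
  bounce: vy ← 0.86·23.693 = 20.376
Arc 3: start y=0.000, vy=20.376 → t=4.158, apex=21.182, x_land=190.027, impact vy=-20.376
  bounce: vy ← 0.86·20.376 = 17.523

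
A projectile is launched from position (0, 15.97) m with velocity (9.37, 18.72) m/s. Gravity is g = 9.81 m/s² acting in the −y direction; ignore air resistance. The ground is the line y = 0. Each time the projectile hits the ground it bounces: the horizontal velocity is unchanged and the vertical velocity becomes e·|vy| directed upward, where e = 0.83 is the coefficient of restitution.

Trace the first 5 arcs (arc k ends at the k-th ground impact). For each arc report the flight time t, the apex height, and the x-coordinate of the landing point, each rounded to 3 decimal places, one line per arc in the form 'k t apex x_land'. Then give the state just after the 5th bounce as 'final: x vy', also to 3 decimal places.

Arc 1: start y=15.970, vy=18.720 → t=4.535, apex=33.831, x_land=42.489, impact vy=-25.764
  bounce: vy ← 0.83·25.764 = 21.384
Arc 2: start y=0.000, vy=21.384 → t=4.360, apex=23.306, x_land=83.338, impact vy=-21.384
  bounce: vy ← 0.83·21.384 = 17.749
Arc 3: start y=0.000, vy=17.749 → t=3.618, apex=16.056, x_land=117.243, impact vy=-17.749
  bounce: vy ← 0.83·17.749 = 14.731
Arc 4: start y=0.000, vy=14.731 → t=3.003, apex=11.061, x_land=145.385, impact vy=-14.731
  bounce: vy ← 0.83·14.731 = 12.227
Arc 5: start y=0.000, vy=12.227 → t=2.493, apex=7.620, x_land=168.742, impact vy=-12.227
  bounce: vy ← 0.83·12.227 = 10.148

1 4.535 33.831 42.489
2 4.360 23.306 83.338
3 3.618 16.056 117.243
4 3.003 11.061 145.385
5 2.493 7.620 168.742
final: 168.742 10.148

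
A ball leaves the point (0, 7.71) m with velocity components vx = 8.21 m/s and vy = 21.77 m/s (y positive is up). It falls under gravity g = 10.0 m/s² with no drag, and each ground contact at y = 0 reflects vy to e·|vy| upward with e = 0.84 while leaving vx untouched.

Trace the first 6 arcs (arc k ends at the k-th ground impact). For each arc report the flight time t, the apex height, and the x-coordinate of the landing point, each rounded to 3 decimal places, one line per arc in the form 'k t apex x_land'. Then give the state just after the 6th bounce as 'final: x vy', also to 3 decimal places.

Arc 1: start y=7.710, vy=21.770 → t=4.683, apex=31.407, x_land=38.450, impact vy=-25.063
  bounce: vy ← 0.84·25.063 = 21.053
Arc 2: start y=0.000, vy=21.053 → t=4.211, apex=22.161, x_land=73.018, impact vy=-21.053
  bounce: vy ← 0.84·21.053 = 17.684
Arc 3: start y=0.000, vy=17.684 → t=3.537, apex=15.636, x_land=102.055, impact vy=-17.684
  bounce: vy ← 0.84·17.684 = 14.855
Arc 4: start y=0.000, vy=14.855 → t=2.971, apex=11.033, x_land=126.447, impact vy=-14.855
  bounce: vy ← 0.84·14.855 = 12.478
Arc 5: start y=0.000, vy=12.478 → t=2.496, apex=7.785, x_land=146.935, impact vy=-12.478
  bounce: vy ← 0.84·12.478 = 10.481
Arc 6: start y=0.000, vy=10.481 → t=2.096, apex=5.493, x_land=164.146, impact vy=-10.481
  bounce: vy ← 0.84·10.481 = 8.804

1 4.683 31.407 38.450
2 4.211 22.161 73.018
3 3.537 15.636 102.055
4 2.971 11.033 126.447
5 2.496 7.785 146.935
6 2.096 5.493 164.146
final: 164.146 8.804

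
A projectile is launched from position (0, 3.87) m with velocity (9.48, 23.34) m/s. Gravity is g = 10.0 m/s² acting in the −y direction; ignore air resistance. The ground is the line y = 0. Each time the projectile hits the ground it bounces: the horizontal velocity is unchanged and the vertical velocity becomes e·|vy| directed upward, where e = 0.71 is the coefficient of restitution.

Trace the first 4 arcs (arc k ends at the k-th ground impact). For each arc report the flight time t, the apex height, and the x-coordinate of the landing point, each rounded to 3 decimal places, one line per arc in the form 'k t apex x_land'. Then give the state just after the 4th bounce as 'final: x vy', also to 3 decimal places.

1 4.828 31.108 45.772
2 3.542 15.681 79.350
3 2.515 7.905 103.190
4 1.785 3.985 120.116
final: 120.116 6.338

Arc 1: start y=3.870, vy=23.340 → t=4.828, apex=31.108, x_land=45.772, impact vy=-24.943
  bounce: vy ← 0.71·24.943 = 17.710
Arc 2: start y=0.000, vy=17.710 → t=3.542, apex=15.681, x_land=79.350, impact vy=-17.710
  bounce: vy ← 0.71·17.710 = 12.574
Arc 3: start y=0.000, vy=12.574 → t=2.515, apex=7.905, x_land=103.190, impact vy=-12.574
  bounce: vy ← 0.71·12.574 = 8.927
Arc 4: start y=0.000, vy=8.927 → t=1.785, apex=3.985, x_land=120.116, impact vy=-8.927
  bounce: vy ← 0.71·8.927 = 6.338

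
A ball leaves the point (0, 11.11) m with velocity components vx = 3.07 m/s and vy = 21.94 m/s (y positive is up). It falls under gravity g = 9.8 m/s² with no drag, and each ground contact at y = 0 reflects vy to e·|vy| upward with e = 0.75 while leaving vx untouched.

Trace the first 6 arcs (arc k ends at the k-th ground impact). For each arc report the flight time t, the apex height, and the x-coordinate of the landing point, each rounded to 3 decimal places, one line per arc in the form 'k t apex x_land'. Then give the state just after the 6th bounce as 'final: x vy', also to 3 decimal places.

Arc 1: start y=11.110, vy=21.940 → t=4.937, apex=35.669, x_land=15.156, impact vy=-26.441
  bounce: vy ← 0.75·26.441 = 19.831
Arc 2: start y=0.000, vy=19.831 → t=4.047, apex=20.064, x_land=27.581, impact vy=-19.831
  bounce: vy ← 0.75·19.831 = 14.873
Arc 3: start y=0.000, vy=14.873 → t=3.035, apex=11.286, x_land=36.899, impact vy=-14.873
  bounce: vy ← 0.75·14.873 = 11.155
Arc 4: start y=0.000, vy=11.155 → t=2.276, apex=6.348, x_land=43.888, impact vy=-11.155
  bounce: vy ← 0.75·11.155 = 8.366
Arc 5: start y=0.000, vy=8.366 → t=1.707, apex=3.571, x_land=49.129, impact vy=-8.366
  bounce: vy ← 0.75·8.366 = 6.275
Arc 6: start y=0.000, vy=6.275 → t=1.281, apex=2.009, x_land=53.061, impact vy=-6.275
  bounce: vy ← 0.75·6.275 = 4.706

1 4.937 35.669 15.156
2 4.047 20.064 27.581
3 3.035 11.286 36.899
4 2.276 6.348 43.888
5 1.707 3.571 49.129
6 1.281 2.009 53.061
final: 53.061 4.706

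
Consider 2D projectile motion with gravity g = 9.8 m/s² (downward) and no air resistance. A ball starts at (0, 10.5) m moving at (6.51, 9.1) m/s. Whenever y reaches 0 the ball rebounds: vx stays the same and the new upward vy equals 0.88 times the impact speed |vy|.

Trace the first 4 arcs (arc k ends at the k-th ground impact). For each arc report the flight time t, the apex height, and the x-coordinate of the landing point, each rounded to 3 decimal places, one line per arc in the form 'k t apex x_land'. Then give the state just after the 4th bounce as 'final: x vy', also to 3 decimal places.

1 2.662 14.725 17.330
2 3.051 11.403 37.192
3 2.685 8.831 54.671
4 2.363 6.838 70.052
final: 70.052 10.188

Arc 1: start y=10.500, vy=9.100 → t=2.662, apex=14.725, x_land=17.330, impact vy=-16.989
  bounce: vy ← 0.88·16.989 = 14.950
Arc 2: start y=0.000, vy=14.950 → t=3.051, apex=11.403, x_land=37.192, impact vy=-14.950
  bounce: vy ← 0.88·14.950 = 13.156
Arc 3: start y=0.000, vy=13.156 → t=2.685, apex=8.831, x_land=54.671, impact vy=-13.156
  bounce: vy ← 0.88·13.156 = 11.577
Arc 4: start y=0.000, vy=11.577 → t=2.363, apex=6.838, x_land=70.052, impact vy=-11.577
  bounce: vy ← 0.88·11.577 = 10.188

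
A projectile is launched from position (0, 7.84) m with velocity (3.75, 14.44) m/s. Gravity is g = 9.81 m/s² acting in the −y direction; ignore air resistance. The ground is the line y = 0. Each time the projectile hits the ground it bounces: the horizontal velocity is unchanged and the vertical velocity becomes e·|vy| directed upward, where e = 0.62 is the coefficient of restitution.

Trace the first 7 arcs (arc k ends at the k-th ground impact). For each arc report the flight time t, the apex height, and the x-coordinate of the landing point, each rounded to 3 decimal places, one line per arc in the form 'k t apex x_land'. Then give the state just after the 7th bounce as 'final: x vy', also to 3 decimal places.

Arc 1: start y=7.840, vy=14.440 → t=3.412, apex=18.468, x_land=12.796, impact vy=-19.035
  bounce: vy ← 0.62·19.035 = 11.802
Arc 2: start y=0.000, vy=11.802 → t=2.406, apex=7.099, x_land=21.819, impact vy=-11.802
  bounce: vy ← 0.62·11.802 = 7.317
Arc 3: start y=0.000, vy=7.317 → t=1.492, apex=2.729, x_land=27.413, impact vy=-7.317
  bounce: vy ← 0.62·7.317 = 4.537
Arc 4: start y=0.000, vy=4.537 → t=0.925, apex=1.049, x_land=30.881, impact vy=-4.537
  bounce: vy ← 0.62·4.537 = 2.813
Arc 5: start y=0.000, vy=2.813 → t=0.573, apex=0.403, x_land=33.032, impact vy=-2.813
  bounce: vy ← 0.62·2.813 = 1.744
Arc 6: start y=0.000, vy=1.744 → t=0.356, apex=0.155, x_land=34.365, impact vy=-1.744
  bounce: vy ← 0.62·1.744 = 1.081
Arc 7: start y=0.000, vy=1.081 → t=0.220, apex=0.060, x_land=35.192, impact vy=-1.081
  bounce: vy ← 0.62·1.081 = 0.670

1 3.412 18.468 12.796
2 2.406 7.099 21.819
3 1.492 2.729 27.413
4 0.925 1.049 30.881
5 0.573 0.403 33.032
6 0.356 0.155 34.365
7 0.220 0.060 35.192
final: 35.192 0.670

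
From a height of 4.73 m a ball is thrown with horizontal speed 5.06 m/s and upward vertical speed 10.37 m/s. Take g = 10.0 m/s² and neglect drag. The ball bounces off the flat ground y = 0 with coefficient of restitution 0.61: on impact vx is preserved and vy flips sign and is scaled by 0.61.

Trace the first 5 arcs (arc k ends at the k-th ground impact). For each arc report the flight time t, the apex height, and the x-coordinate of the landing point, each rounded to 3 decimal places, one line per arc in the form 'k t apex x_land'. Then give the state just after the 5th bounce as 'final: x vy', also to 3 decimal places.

1 2.459 10.107 12.441
2 1.735 3.761 21.218
3 1.058 1.399 26.572
4 0.645 0.521 29.838
5 0.394 0.194 31.830
final: 31.830 1.201

Arc 1: start y=4.730, vy=10.370 → t=2.459, apex=10.107, x_land=12.441, impact vy=-14.217
  bounce: vy ← 0.61·14.217 = 8.673
Arc 2: start y=0.000, vy=8.673 → t=1.735, apex=3.761, x_land=21.218, impact vy=-8.673
  bounce: vy ← 0.61·8.673 = 5.290
Arc 3: start y=0.000, vy=5.290 → t=1.058, apex=1.399, x_land=26.572, impact vy=-5.290
  bounce: vy ← 0.61·5.290 = 3.227
Arc 4: start y=0.000, vy=3.227 → t=0.645, apex=0.521, x_land=29.838, impact vy=-3.227
  bounce: vy ← 0.61·3.227 = 1.969
Arc 5: start y=0.000, vy=1.969 → t=0.394, apex=0.194, x_land=31.830, impact vy=-1.969
  bounce: vy ← 0.61·1.969 = 1.201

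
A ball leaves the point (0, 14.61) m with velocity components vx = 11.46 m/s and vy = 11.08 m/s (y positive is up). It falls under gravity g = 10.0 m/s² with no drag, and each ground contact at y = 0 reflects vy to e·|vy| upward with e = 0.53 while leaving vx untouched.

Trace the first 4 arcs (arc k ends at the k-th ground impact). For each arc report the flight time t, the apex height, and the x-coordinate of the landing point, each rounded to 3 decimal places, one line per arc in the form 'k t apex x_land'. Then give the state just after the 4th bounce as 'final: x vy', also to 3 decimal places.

Arc 1: start y=14.610, vy=11.080 → t=3.145, apex=20.748, x_land=36.043, impact vy=-20.371
  bounce: vy ← 0.53·20.371 = 10.796
Arc 2: start y=0.000, vy=10.796 → t=2.159, apex=5.828, x_land=60.788, impact vy=-10.796
  bounce: vy ← 0.53·10.796 = 5.722
Arc 3: start y=0.000, vy=5.722 → t=1.144, apex=1.637, x_land=73.903, impact vy=-5.722
  bounce: vy ← 0.53·5.722 = 3.033
Arc 4: start y=0.000, vy=3.033 → t=0.607, apex=0.460, x_land=80.854, impact vy=-3.033
  bounce: vy ← 0.53·3.033 = 1.607

1 3.145 20.748 36.043
2 2.159 5.828 60.788
3 1.144 1.637 73.903
4 0.607 0.460 80.854
final: 80.854 1.607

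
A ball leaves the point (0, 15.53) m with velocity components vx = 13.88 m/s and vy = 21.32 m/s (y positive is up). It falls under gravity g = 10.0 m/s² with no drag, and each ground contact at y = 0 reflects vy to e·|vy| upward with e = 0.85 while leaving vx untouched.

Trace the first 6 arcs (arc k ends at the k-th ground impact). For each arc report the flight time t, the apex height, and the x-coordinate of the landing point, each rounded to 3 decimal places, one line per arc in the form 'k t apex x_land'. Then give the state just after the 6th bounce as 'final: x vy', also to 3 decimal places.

1 4.898 38.257 67.986
2 4.702 27.641 133.255
3 3.997 19.970 188.734
4 3.397 14.429 235.891
5 2.888 10.425 275.975
6 2.455 7.532 310.046
final: 310.046 10.432

Arc 1: start y=15.530, vy=21.320 → t=4.898, apex=38.257, x_land=67.986, impact vy=-27.661
  bounce: vy ← 0.85·27.661 = 23.512
Arc 2: start y=0.000, vy=23.512 → t=4.702, apex=27.641, x_land=133.255, impact vy=-23.512
  bounce: vy ← 0.85·23.512 = 19.985
Arc 3: start y=0.000, vy=19.985 → t=3.997, apex=19.970, x_land=188.734, impact vy=-19.985
  bounce: vy ← 0.85·19.985 = 16.987
Arc 4: start y=0.000, vy=16.987 → t=3.397, apex=14.429, x_land=235.891, impact vy=-16.987
  bounce: vy ← 0.85·16.987 = 14.439
Arc 5: start y=0.000, vy=14.439 → t=2.888, apex=10.425, x_land=275.975, impact vy=-14.439
  bounce: vy ← 0.85·14.439 = 12.273
Arc 6: start y=0.000, vy=12.273 → t=2.455, apex=7.532, x_land=310.046, impact vy=-12.273
  bounce: vy ← 0.85·12.273 = 10.432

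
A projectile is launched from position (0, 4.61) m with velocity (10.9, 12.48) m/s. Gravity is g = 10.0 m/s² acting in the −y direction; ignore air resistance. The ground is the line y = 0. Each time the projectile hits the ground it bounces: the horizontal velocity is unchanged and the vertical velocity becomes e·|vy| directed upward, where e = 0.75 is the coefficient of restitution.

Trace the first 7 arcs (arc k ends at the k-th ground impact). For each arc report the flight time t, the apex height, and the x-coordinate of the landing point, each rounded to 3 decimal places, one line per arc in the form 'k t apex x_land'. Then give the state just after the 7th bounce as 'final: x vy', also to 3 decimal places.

1 2.823 12.398 30.767
2 2.362 6.974 56.512
3 1.771 3.923 75.821
4 1.329 2.206 90.303
5 0.996 1.241 101.164
6 0.747 0.698 109.310
7 0.561 0.393 115.420
final: 115.420 2.102

Arc 1: start y=4.610, vy=12.480 → t=2.823, apex=12.398, x_land=30.767, impact vy=-15.746
  bounce: vy ← 0.75·15.746 = 11.810
Arc 2: start y=0.000, vy=11.810 → t=2.362, apex=6.974, x_land=56.512, impact vy=-11.810
  bounce: vy ← 0.75·11.810 = 8.857
Arc 3: start y=0.000, vy=8.857 → t=1.771, apex=3.923, x_land=75.821, impact vy=-8.857
  bounce: vy ← 0.75·8.857 = 6.643
Arc 4: start y=0.000, vy=6.643 → t=1.329, apex=2.206, x_land=90.303, impact vy=-6.643
  bounce: vy ← 0.75·6.643 = 4.982
Arc 5: start y=0.000, vy=4.982 → t=0.996, apex=1.241, x_land=101.164, impact vy=-4.982
  bounce: vy ← 0.75·4.982 = 3.737
Arc 6: start y=0.000, vy=3.737 → t=0.747, apex=0.698, x_land=109.310, impact vy=-3.737
  bounce: vy ← 0.75·3.737 = 2.803
Arc 7: start y=0.000, vy=2.803 → t=0.561, apex=0.393, x_land=115.420, impact vy=-2.803
  bounce: vy ← 0.75·2.803 = 2.102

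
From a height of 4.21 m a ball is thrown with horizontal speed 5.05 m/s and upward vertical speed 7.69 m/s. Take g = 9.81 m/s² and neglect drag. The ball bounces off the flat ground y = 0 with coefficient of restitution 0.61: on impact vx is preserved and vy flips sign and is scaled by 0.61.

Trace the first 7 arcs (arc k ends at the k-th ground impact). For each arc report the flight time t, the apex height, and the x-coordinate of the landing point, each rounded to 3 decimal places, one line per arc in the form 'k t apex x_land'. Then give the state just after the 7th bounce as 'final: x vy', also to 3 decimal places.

1 1.997 7.224 10.087
2 1.481 2.688 17.564
3 0.903 1.000 22.125
4 0.551 0.372 24.907
5 0.336 0.138 26.604
6 0.205 0.052 27.640
7 0.125 0.019 28.271
final: 28.271 0.374

Arc 1: start y=4.210, vy=7.690 → t=1.997, apex=7.224, x_land=10.087, impact vy=-11.905
  bounce: vy ← 0.61·11.905 = 7.262
Arc 2: start y=0.000, vy=7.262 → t=1.481, apex=2.688, x_land=17.564, impact vy=-7.262
  bounce: vy ← 0.61·7.262 = 4.430
Arc 3: start y=0.000, vy=4.430 → t=0.903, apex=1.000, x_land=22.125, impact vy=-4.430
  bounce: vy ← 0.61·4.430 = 2.702
Arc 4: start y=0.000, vy=2.702 → t=0.551, apex=0.372, x_land=24.907, impact vy=-2.702
  bounce: vy ← 0.61·2.702 = 1.648
Arc 5: start y=0.000, vy=1.648 → t=0.336, apex=0.138, x_land=26.604, impact vy=-1.648
  bounce: vy ← 0.61·1.648 = 1.006
Arc 6: start y=0.000, vy=1.006 → t=0.205, apex=0.052, x_land=27.640, impact vy=-1.006
  bounce: vy ← 0.61·1.006 = 0.613
Arc 7: start y=0.000, vy=0.613 → t=0.125, apex=0.019, x_land=28.271, impact vy=-0.613
  bounce: vy ← 0.61·0.613 = 0.374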